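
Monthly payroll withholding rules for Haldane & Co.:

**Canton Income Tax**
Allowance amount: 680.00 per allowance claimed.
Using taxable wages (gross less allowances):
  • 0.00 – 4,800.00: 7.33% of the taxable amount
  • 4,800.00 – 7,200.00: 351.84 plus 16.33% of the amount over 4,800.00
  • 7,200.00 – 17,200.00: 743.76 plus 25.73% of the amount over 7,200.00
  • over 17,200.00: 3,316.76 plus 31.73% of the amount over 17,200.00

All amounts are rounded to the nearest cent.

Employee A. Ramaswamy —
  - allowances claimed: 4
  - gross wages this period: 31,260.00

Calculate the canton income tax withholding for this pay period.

6,914.94

Canton Income Tax: taxable = 31,260.00 − 4×680.00 = 28,540.00
  3,316.76 + 31.73% × (28,540.00 − 17,200.00) = 3,316.76 + 31.73% × 11,340.00 = 6,914.94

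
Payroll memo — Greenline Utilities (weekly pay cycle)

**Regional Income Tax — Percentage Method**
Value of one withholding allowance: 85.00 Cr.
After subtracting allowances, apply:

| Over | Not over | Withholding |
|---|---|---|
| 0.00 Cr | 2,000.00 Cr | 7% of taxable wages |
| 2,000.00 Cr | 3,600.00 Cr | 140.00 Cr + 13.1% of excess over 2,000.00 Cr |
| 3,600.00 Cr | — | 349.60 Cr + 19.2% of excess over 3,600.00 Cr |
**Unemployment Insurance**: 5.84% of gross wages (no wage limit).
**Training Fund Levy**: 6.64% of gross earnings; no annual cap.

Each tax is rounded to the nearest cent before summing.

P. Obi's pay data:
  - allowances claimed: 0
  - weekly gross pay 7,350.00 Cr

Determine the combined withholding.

1,986.88 Cr

Regional Income Tax: taxable = 7,350.00 Cr
  349.60 Cr + 19.2% × (7,350.00 Cr − 3,600.00 Cr) = 349.60 Cr + 19.2% × 3,750.00 Cr = 1,069.60 Cr
Unemployment Insurance: 5.84% × 7,350.00 Cr = 429.24 Cr
Training Fund Levy: 6.64% × 7,350.00 Cr = 488.04 Cr
Total: 1,069.60 Cr + 429.24 Cr + 488.04 Cr = 1,986.88 Cr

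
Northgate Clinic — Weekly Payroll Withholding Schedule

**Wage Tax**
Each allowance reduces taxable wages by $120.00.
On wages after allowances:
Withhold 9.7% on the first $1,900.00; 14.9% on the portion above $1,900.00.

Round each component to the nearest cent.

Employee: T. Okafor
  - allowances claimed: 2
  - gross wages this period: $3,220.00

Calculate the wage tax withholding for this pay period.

Wage Tax: taxable = $3,220.00 − 2×$120.00 = $2,980.00
  $184.30 + 14.9% × ($2,980.00 − $1,900.00) = $184.30 + 14.9% × $1,080.00 = $345.22

$345.22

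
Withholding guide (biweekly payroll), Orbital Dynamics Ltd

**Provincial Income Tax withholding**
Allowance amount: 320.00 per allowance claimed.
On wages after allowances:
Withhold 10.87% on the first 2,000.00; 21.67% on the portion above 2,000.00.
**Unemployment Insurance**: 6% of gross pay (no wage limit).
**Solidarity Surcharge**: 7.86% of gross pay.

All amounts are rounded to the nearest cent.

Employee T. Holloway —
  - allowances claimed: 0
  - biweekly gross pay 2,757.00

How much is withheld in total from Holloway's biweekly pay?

763.56

Provincial Income Tax: taxable = 2,757.00
  217.40 + 21.67% × (2,757.00 − 2,000.00) = 217.40 + 21.67% × 757.00 = 381.44
Unemployment Insurance: 6% × 2,757.00 = 165.42
Solidarity Surcharge: 7.86% × 2,757.00 = 216.70
Total: 381.44 + 165.42 + 216.70 = 763.56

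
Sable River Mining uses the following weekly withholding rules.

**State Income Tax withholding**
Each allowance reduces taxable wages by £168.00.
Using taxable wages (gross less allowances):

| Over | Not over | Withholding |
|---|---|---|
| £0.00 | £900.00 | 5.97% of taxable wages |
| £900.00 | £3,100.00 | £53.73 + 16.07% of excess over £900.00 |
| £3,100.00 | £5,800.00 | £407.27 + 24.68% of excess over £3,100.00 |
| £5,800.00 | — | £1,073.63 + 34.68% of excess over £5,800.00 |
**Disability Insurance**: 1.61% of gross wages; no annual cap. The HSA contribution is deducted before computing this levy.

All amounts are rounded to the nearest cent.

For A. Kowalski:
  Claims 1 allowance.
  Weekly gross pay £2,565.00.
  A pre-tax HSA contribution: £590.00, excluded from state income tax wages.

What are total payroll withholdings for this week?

State Income Tax: taxable = £2,565.00 − £590.00 − 1×£168.00 = £1,807.00
  £53.73 + 16.07% × (£1,807.00 − £900.00) = £53.73 + 16.07% × £907.00 = £199.48
Disability Insurance: 1.61% × £1,975.00 = £31.80
Total: £199.48 + £31.80 = £231.28

£231.28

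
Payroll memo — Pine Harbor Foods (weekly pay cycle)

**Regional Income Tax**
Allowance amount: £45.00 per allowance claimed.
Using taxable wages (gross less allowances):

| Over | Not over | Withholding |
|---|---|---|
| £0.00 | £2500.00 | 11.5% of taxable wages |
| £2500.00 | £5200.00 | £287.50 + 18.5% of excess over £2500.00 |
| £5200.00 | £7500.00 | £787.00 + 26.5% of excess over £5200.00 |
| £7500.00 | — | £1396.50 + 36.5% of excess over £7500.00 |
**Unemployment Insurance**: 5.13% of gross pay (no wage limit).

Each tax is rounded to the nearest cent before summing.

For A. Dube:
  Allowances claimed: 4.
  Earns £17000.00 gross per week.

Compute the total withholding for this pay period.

Regional Income Tax: taxable = £17000.00 − 4×£45.00 = £16820.00
  £1396.50 + 36.5% × (£16820.00 − £7500.00) = £1396.50 + 36.5% × £9320.00 = £4798.30
Unemployment Insurance: 5.13% × £17000.00 = £872.10
Total: £4798.30 + £872.10 = £5670.40

£5670.40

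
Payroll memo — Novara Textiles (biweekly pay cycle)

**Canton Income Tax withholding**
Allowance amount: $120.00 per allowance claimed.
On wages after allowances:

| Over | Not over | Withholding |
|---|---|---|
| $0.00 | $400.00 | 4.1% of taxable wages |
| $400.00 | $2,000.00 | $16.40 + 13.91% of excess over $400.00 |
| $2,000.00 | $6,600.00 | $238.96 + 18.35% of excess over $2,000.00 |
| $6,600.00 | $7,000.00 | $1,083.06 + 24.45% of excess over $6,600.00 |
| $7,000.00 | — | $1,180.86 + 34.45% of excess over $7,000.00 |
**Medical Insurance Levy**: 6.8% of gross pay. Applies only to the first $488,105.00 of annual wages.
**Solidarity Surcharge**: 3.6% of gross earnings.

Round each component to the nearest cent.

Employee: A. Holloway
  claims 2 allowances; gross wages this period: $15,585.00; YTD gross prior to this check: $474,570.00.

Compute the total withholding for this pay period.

$5,537.15

Canton Income Tax: taxable = $15,585.00 − 2×$120.00 = $15,345.00
  $1,180.86 + 34.45% × ($15,345.00 − $7,000.00) = $1,180.86 + 34.45% × $8,345.00 = $4,055.71
Medical Insurance Levy: cap $488,105.00 − YTD $474,570.00 = $13,535.00 subject; 6.8% × $13,535.00 = $920.38
Solidarity Surcharge: 3.6% × $15,585.00 = $561.06
Total: $4,055.71 + $920.38 + $561.06 = $5,537.15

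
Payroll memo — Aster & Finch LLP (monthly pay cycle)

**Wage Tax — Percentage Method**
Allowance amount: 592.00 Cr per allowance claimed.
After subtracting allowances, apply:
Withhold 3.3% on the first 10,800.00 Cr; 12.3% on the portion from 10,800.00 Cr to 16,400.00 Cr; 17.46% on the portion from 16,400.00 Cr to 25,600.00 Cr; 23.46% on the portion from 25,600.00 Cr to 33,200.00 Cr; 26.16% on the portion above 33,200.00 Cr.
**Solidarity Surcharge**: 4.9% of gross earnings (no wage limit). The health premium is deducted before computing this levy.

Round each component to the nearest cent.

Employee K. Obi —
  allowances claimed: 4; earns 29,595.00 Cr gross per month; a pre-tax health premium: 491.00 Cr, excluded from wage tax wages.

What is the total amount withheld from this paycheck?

Wage Tax: taxable = 29,595.00 Cr − 491.00 Cr − 4×592.00 Cr = 26,736.00 Cr
  2,651.52 Cr + 23.46% × (26,736.00 Cr − 25,600.00 Cr) = 2,651.52 Cr + 23.46% × 1,136.00 Cr = 2,918.03 Cr
Solidarity Surcharge: 4.9% × 29,104.00 Cr = 1,426.10 Cr
Total: 2,918.03 Cr + 1,426.10 Cr = 4,344.13 Cr

4,344.13 Cr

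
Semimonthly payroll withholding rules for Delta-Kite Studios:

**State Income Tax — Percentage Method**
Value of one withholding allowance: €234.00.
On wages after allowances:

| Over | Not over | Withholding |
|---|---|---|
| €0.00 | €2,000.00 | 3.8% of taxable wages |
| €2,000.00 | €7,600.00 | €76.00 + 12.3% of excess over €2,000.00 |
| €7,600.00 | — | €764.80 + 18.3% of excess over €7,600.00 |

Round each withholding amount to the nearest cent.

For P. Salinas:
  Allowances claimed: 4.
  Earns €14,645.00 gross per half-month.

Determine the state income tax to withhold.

State Income Tax: taxable = €14,645.00 − 4×€234.00 = €13,709.00
  €764.80 + 18.3% × (€13,709.00 − €7,600.00) = €764.80 + 18.3% × €6,109.00 = €1,882.75

€1,882.75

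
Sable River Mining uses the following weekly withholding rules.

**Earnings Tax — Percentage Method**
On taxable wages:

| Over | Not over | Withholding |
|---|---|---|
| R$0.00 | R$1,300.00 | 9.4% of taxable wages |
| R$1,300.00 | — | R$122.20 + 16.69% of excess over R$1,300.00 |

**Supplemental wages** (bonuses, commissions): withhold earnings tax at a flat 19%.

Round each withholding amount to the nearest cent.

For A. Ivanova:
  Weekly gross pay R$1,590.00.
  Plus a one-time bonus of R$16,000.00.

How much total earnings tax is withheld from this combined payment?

Earnings Tax: taxable = R$1,590.00
  R$122.20 + 16.69% × (R$1,590.00 − R$1,300.00) = R$122.20 + 16.69% × R$290.00 = R$170.60
Supplemental (19% flat on bonus): 19% × R$16,000.00 = R$3,040.00
Total earnings tax: R$170.60 + R$3,040.00 = R$3,210.60

R$3,210.60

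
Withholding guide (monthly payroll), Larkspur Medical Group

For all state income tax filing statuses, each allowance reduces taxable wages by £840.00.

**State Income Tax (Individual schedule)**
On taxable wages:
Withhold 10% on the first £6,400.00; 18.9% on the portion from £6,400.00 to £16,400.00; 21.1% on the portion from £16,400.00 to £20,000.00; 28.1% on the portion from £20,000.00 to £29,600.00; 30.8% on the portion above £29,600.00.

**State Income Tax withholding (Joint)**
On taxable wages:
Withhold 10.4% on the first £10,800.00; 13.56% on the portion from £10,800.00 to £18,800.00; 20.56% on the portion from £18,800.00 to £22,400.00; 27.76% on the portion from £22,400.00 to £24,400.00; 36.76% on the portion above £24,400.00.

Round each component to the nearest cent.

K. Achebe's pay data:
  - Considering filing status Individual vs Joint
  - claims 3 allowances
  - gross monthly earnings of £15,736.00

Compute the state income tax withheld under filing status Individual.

State Income Tax (Individual): taxable = £15,736.00 − 3×£840.00 = £13,216.00
  £640.00 + 18.9% × (£13,216.00 − £6,400.00) = £640.00 + 18.9% × £6,816.00 = £1,928.22

£1,928.22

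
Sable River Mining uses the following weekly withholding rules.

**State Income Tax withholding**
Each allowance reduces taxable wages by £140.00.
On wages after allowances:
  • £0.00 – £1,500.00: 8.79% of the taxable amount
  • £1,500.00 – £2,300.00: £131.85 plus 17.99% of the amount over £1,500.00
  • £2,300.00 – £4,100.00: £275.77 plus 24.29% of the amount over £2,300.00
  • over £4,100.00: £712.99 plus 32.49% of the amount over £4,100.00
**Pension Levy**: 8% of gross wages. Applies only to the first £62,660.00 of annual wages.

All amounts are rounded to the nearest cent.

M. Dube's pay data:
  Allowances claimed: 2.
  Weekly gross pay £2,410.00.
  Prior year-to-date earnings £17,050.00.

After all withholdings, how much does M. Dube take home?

State Income Tax: taxable = £2,410.00 − 2×£140.00 = £2,130.00
  £131.85 + 17.99% × (£2,130.00 − £1,500.00) = £131.85 + 17.99% × £630.00 = £245.19
Pension Levy: 8% × £2,410.00 = £192.80
Total withheld: £245.19 + £192.80 = £437.99
Net pay: £2,410.00 − £437.99 = £1,972.01

£1,972.01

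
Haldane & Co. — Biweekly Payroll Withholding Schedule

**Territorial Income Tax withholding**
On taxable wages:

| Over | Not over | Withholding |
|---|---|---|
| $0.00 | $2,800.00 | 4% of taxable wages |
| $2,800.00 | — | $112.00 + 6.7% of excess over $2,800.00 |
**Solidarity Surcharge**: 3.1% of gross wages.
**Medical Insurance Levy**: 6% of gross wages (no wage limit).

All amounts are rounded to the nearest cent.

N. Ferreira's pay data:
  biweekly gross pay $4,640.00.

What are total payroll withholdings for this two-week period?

$657.52

Territorial Income Tax: taxable = $4,640.00
  $112.00 + 6.7% × ($4,640.00 − $2,800.00) = $112.00 + 6.7% × $1,840.00 = $235.28
Solidarity Surcharge: 3.1% × $4,640.00 = $143.84
Medical Insurance Levy: 6% × $4,640.00 = $278.40
Total: $235.28 + $143.84 + $278.40 = $657.52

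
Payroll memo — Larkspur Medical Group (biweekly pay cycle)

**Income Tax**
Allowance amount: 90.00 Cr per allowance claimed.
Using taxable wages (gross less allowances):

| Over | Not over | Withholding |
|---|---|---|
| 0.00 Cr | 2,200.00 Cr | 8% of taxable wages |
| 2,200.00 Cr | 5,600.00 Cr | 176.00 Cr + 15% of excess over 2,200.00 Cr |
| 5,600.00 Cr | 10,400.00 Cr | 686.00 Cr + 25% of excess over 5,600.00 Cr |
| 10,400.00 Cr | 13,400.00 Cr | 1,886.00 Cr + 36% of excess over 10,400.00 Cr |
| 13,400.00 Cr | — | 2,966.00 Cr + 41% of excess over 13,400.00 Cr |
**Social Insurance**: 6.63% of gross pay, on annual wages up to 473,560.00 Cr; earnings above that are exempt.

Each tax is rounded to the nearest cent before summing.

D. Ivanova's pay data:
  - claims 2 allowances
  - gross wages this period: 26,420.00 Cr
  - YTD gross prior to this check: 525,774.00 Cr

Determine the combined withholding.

8,230.40 Cr

Income Tax: taxable = 26,420.00 Cr − 2×90.00 Cr = 26,240.00 Cr
  2,966.00 Cr + 41% × (26,240.00 Cr − 13,400.00 Cr) = 2,966.00 Cr + 41% × 12,840.00 Cr = 8,230.40 Cr
Social Insurance: YTD 525,774.00 Cr ≥ cap 473,560.00 Cr → 0.00 Cr
Total: 8,230.40 Cr + 0.00 Cr = 8,230.40 Cr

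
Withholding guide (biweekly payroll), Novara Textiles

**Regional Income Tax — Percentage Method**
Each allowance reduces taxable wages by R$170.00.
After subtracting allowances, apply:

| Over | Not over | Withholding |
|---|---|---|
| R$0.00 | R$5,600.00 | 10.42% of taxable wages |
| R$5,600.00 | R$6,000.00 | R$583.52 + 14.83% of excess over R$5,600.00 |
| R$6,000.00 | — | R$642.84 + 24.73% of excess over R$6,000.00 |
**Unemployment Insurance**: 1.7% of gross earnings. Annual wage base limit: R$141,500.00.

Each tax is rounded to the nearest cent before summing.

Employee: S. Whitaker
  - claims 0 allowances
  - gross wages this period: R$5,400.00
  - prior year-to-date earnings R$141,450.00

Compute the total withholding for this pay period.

Regional Income Tax: taxable = R$5,400.00
  10.42% × R$5,400.00 = R$562.68
Unemployment Insurance: cap R$141,500.00 − YTD R$141,450.00 = R$50.00 subject; 1.7% × R$50.00 = R$0.85
Total: R$562.68 + R$0.85 = R$563.53

R$563.53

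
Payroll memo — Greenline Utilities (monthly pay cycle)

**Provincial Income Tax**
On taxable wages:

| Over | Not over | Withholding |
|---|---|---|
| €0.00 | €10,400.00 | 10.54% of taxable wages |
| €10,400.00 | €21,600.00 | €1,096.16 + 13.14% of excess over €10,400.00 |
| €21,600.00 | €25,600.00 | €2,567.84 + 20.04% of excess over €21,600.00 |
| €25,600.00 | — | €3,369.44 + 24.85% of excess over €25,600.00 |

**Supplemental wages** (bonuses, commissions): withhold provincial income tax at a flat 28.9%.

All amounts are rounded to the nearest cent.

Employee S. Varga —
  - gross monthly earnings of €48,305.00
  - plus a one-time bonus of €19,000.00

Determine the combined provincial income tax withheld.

€14,502.63

Provincial Income Tax: taxable = €48,305.00
  €3,369.44 + 24.85% × (€48,305.00 − €25,600.00) = €3,369.44 + 24.85% × €22,705.00 = €9,011.63
Supplemental (28.9% flat on bonus): 28.9% × €19,000.00 = €5,491.00
Total provincial income tax: €9,011.63 + €5,491.00 = €14,502.63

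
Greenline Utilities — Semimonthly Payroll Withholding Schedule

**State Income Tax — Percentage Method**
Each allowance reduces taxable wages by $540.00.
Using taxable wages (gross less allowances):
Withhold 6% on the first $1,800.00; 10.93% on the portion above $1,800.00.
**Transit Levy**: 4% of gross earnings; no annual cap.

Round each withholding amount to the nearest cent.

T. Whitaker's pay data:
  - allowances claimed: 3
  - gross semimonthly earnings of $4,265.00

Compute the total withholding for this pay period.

State Income Tax: taxable = $4,265.00 − 3×$540.00 = $2,645.00
  $108.00 + 10.93% × ($2,645.00 − $1,800.00) = $108.00 + 10.93% × $845.00 = $200.36
Transit Levy: 4% × $4,265.00 = $170.60
Total: $200.36 + $170.60 = $370.96

$370.96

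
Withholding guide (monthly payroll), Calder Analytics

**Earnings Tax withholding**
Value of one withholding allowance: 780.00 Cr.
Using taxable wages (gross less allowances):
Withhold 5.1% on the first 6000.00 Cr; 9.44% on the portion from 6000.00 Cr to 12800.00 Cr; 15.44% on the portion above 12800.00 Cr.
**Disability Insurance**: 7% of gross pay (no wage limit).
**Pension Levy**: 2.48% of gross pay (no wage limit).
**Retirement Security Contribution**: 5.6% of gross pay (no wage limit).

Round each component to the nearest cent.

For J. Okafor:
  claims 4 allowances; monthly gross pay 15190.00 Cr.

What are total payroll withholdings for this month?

Earnings Tax: taxable = 15190.00 Cr − 4×780.00 Cr = 12070.00 Cr
  306.00 Cr + 9.44% × (12070.00 Cr − 6000.00 Cr) = 306.00 Cr + 9.44% × 6070.00 Cr = 879.01 Cr
Disability Insurance: 7% × 15190.00 Cr = 1063.30 Cr
Pension Levy: 2.48% × 15190.00 Cr = 376.71 Cr
Retirement Security Contribution: 5.6% × 15190.00 Cr = 850.64 Cr
Total: 879.01 Cr + 1063.30 Cr + 376.71 Cr + 850.64 Cr = 3169.66 Cr

3169.66 Cr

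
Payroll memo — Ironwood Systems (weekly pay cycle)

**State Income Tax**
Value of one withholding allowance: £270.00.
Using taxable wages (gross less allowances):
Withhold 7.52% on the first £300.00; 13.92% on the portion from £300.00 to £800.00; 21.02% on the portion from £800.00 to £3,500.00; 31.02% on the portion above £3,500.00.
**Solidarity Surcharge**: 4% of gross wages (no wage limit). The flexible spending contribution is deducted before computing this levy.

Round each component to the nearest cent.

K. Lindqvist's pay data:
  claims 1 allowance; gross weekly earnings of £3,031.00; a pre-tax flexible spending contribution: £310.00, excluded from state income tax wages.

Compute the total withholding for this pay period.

£548.04

State Income Tax: taxable = £3,031.00 − £310.00 − 1×£270.00 = £2,451.00
  £92.16 + 21.02% × (£2,451.00 − £800.00) = £92.16 + 21.02% × £1,651.00 = £439.20
Solidarity Surcharge: 4% × £2,721.00 = £108.84
Total: £439.20 + £108.84 = £548.04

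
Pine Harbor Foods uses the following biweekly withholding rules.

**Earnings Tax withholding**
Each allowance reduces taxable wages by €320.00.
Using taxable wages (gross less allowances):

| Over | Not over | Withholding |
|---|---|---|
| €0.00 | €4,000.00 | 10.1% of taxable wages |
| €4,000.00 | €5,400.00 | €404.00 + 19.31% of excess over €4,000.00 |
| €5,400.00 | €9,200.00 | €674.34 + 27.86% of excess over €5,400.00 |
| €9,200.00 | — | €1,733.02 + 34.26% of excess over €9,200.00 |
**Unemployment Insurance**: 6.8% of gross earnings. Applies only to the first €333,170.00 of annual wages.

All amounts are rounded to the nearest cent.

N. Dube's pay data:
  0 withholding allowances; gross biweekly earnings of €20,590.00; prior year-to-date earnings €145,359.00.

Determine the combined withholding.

Earnings Tax: taxable = €20,590.00
  €1,733.02 + 34.26% × (€20,590.00 − €9,200.00) = €1,733.02 + 34.26% × €11,390.00 = €5,635.23
Unemployment Insurance: 6.8% × €20,590.00 = €1,400.12
Total: €5,635.23 + €1,400.12 = €7,035.35

€7,035.35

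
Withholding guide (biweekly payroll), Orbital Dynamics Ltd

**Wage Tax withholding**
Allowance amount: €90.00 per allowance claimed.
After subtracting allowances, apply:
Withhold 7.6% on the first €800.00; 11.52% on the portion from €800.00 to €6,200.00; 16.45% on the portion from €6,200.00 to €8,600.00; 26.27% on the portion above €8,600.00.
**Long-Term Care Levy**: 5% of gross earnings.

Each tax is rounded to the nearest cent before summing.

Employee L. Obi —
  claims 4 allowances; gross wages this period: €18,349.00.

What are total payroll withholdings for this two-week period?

€4,461.62

Wage Tax: taxable = €18,349.00 − 4×€90.00 = €17,989.00
  €1,077.68 + 26.27% × (€17,989.00 − €8,600.00) = €1,077.68 + 26.27% × €9,389.00 = €3,544.17
Long-Term Care Levy: 5% × €18,349.00 = €917.45
Total: €3,544.17 + €917.45 = €4,461.62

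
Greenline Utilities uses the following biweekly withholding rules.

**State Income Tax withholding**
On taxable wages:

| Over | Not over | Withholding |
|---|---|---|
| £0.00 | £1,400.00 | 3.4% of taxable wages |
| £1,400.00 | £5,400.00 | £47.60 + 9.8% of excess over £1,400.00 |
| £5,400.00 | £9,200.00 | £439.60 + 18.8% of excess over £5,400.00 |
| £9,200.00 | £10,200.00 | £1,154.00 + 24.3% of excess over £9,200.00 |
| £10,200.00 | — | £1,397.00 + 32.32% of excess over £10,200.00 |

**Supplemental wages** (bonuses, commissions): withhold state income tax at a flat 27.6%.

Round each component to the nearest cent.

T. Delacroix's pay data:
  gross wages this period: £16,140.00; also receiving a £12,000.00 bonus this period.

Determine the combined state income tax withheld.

State Income Tax: taxable = £16,140.00
  £1,397.00 + 32.32% × (£16,140.00 − £10,200.00) = £1,397.00 + 32.32% × £5,940.00 = £3,316.81
Supplemental (27.6% flat on bonus): 27.6% × £12,000.00 = £3,312.00
Total state income tax: £3,316.81 + £3,312.00 = £6,628.81

£6,628.81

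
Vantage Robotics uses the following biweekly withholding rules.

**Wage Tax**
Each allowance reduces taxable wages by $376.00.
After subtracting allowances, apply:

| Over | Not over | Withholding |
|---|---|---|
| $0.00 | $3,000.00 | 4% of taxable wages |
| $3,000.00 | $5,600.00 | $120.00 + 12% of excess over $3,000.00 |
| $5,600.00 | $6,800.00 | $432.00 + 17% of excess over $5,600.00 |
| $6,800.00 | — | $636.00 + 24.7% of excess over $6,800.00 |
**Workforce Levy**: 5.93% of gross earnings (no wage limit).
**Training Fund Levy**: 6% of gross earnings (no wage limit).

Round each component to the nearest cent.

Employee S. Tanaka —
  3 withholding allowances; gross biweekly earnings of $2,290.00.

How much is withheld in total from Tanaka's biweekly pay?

Wage Tax: taxable = $2,290.00 − 3×$376.00 = $1,162.00
  4% × $1,162.00 = $46.48
Workforce Levy: 5.93% × $2,290.00 = $135.80
Training Fund Levy: 6% × $2,290.00 = $137.40
Total: $46.48 + $135.80 + $137.40 = $319.68

$319.68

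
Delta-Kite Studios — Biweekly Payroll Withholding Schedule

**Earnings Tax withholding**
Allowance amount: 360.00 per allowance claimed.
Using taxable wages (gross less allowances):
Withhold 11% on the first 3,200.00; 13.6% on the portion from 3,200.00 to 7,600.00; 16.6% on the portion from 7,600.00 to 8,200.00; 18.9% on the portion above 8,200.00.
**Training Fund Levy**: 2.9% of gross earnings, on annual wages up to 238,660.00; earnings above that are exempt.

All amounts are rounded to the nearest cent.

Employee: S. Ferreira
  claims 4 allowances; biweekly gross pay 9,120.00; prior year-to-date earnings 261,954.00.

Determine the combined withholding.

Earnings Tax: taxable = 9,120.00 − 4×360.00 = 7,680.00
  950.40 + 16.6% × (7,680.00 − 7,600.00) = 950.40 + 16.6% × 80.00 = 963.68
Training Fund Levy: YTD 261,954.00 ≥ cap 238,660.00 → 0.00
Total: 963.68 + 0.00 = 963.68

963.68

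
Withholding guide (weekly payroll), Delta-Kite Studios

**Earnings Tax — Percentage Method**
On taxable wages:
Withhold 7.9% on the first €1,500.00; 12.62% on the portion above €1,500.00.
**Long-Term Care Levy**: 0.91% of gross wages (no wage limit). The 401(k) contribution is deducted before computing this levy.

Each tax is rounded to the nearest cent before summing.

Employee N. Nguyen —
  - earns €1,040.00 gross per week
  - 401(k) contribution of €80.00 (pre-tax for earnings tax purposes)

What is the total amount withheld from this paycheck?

€84.58

Earnings Tax: taxable = €1,040.00 − €80.00 = €960.00
  7.9% × €960.00 = €75.84
Long-Term Care Levy: 0.91% × €960.00 = €8.74
Total: €75.84 + €8.74 = €84.58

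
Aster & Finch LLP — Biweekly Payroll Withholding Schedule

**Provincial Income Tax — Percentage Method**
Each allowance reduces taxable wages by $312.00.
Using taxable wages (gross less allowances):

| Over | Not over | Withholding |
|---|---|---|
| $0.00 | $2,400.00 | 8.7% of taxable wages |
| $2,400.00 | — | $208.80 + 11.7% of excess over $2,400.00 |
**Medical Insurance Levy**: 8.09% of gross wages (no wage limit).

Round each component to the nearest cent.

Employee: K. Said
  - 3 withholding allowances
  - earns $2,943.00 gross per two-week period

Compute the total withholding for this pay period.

Provincial Income Tax: taxable = $2,943.00 − 3×$312.00 = $2,007.00
  8.7% × $2,007.00 = $174.61
Medical Insurance Levy: 8.09% × $2,943.00 = $238.09
Total: $174.61 + $238.09 = $412.70

$412.70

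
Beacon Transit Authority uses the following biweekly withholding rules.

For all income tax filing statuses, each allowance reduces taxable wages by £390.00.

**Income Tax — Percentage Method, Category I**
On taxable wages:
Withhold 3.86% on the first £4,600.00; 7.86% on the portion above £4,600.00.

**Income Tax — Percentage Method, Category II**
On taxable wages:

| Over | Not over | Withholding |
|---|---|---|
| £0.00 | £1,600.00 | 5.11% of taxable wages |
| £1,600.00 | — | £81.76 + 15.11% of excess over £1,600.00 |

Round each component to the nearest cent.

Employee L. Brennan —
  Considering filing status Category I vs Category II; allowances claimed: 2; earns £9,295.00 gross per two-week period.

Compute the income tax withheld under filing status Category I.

£485.28

Income Tax (Category I): taxable = £9,295.00 − 2×£390.00 = £8,515.00
  £177.56 + 7.86% × (£8,515.00 − £4,600.00) = £177.56 + 7.86% × £3,915.00 = £485.28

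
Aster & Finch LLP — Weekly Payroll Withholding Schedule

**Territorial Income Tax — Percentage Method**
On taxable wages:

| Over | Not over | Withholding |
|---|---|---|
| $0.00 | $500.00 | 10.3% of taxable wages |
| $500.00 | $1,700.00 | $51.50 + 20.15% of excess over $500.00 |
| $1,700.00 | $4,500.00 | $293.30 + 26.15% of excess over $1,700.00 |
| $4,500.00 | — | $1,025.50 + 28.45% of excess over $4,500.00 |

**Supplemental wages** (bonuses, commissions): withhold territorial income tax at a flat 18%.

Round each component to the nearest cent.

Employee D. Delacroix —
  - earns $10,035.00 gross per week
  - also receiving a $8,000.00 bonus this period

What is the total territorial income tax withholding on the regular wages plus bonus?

$4,040.21

Territorial Income Tax: taxable = $10,035.00
  $1,025.50 + 28.45% × ($10,035.00 − $4,500.00) = $1,025.50 + 28.45% × $5,535.00 = $2,600.21
Supplemental (18% flat on bonus): 18% × $8,000.00 = $1,440.00
Total territorial income tax: $2,600.21 + $1,440.00 = $4,040.21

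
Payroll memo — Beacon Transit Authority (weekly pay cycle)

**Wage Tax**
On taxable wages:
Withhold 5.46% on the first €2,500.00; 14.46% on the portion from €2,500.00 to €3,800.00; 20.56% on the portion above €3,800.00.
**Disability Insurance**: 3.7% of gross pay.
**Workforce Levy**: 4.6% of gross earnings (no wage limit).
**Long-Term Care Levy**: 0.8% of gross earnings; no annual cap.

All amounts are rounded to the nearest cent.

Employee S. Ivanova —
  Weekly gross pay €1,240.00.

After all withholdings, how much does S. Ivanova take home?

Wage Tax: taxable = €1,240.00
  5.46% × €1,240.00 = €67.70
Disability Insurance: 3.7% × €1,240.00 = €45.88
Workforce Levy: 4.6% × €1,240.00 = €57.04
Long-Term Care Levy: 0.8% × €1,240.00 = €9.92
Total withheld: €67.70 + €45.88 + €57.04 + €9.92 = €180.54
Net pay: €1,240.00 − €180.54 = €1,059.46

€1,059.46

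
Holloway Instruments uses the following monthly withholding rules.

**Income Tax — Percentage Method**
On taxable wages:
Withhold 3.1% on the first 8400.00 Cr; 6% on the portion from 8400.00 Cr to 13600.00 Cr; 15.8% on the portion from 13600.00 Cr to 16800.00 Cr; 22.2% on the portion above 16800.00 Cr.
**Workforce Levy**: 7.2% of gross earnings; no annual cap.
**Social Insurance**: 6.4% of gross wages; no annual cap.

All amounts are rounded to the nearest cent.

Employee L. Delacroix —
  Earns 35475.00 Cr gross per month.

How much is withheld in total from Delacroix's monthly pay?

10048.45 Cr

Income Tax: taxable = 35475.00 Cr
  1078.00 Cr + 22.2% × (35475.00 Cr − 16800.00 Cr) = 1078.00 Cr + 22.2% × 18675.00 Cr = 5223.85 Cr
Workforce Levy: 7.2% × 35475.00 Cr = 2554.20 Cr
Social Insurance: 6.4% × 35475.00 Cr = 2270.40 Cr
Total: 5223.85 Cr + 2554.20 Cr + 2270.40 Cr = 10048.45 Cr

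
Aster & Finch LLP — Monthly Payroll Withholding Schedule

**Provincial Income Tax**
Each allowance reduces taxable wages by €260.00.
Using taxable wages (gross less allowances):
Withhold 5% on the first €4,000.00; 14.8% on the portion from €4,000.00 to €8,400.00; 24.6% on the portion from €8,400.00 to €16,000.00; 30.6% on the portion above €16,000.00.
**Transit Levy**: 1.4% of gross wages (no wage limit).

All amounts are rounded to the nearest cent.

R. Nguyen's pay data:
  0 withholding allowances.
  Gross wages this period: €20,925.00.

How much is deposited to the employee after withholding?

€16,404.20

Provincial Income Tax: taxable = €20,925.00
  €2,720.80 + 30.6% × (€20,925.00 − €16,000.00) = €2,720.80 + 30.6% × €4,925.00 = €4,227.85
Transit Levy: 1.4% × €20,925.00 = €292.95
Total withheld: €4,227.85 + €292.95 = €4,520.80
Net pay: €20,925.00 − €4,520.80 = €16,404.20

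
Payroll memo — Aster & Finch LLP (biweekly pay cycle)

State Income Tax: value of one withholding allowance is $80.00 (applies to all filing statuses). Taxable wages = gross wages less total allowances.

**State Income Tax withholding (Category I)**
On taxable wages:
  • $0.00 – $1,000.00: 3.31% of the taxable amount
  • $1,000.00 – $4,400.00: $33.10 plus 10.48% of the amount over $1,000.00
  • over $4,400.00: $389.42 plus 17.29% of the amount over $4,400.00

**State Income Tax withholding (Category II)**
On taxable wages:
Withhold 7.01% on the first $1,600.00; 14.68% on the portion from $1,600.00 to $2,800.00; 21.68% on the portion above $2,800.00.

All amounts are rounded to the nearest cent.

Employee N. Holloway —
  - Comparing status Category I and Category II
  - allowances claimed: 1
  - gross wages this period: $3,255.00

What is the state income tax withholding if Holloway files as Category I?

State Income Tax (Category I): taxable = $3,255.00 − 1×$80.00 = $3,175.00
  $33.10 + 10.48% × ($3,175.00 − $1,000.00) = $33.10 + 10.48% × $2,175.00 = $261.04

$261.04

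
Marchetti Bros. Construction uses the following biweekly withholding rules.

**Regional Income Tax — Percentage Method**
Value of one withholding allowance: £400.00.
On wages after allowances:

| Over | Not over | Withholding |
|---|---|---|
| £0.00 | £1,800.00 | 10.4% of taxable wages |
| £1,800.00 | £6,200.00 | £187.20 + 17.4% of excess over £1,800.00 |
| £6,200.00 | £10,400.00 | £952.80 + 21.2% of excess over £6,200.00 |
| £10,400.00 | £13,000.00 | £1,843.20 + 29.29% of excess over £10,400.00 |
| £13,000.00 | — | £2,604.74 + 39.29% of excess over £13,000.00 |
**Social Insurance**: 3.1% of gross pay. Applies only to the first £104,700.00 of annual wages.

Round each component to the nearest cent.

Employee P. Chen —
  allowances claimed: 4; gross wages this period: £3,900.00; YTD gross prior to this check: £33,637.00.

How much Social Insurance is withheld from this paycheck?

Social Insurance: 3.1% × £3,900.00 = £120.90

£120.90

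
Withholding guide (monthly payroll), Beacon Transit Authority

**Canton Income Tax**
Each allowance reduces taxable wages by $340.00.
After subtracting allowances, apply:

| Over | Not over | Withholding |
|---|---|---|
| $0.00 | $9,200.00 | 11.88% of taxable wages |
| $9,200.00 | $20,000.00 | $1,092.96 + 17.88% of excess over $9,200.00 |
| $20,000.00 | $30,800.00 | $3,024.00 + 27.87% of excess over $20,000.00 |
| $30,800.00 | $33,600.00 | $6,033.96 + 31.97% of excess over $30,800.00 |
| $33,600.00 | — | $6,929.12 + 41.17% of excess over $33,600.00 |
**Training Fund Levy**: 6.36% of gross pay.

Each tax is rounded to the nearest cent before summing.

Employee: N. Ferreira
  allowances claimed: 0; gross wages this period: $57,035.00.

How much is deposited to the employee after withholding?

Canton Income Tax: taxable = $57,035.00
  $6,929.12 + 41.17% × ($57,035.00 − $33,600.00) = $6,929.12 + 41.17% × $23,435.00 = $16,577.31
Training Fund Levy: 6.36% × $57,035.00 = $3,627.43
Total withheld: $16,577.31 + $3,627.43 = $20,204.74
Net pay: $57,035.00 − $20,204.74 = $36,830.26

$36,830.26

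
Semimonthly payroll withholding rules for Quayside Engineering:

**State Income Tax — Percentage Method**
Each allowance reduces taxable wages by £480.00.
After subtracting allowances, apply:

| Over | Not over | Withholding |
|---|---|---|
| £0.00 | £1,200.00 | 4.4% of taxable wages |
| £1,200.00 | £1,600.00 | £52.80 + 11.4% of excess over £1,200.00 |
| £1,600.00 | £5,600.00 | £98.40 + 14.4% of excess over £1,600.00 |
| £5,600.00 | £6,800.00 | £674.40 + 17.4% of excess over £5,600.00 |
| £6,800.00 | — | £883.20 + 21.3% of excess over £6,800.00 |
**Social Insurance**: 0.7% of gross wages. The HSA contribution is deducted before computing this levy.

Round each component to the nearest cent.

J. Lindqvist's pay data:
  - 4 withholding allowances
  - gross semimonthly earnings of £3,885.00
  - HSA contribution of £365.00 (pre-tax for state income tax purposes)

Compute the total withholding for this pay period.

State Income Tax: taxable = £3,885.00 − £365.00 − 4×£480.00 = £1,600.00
  £52.80 + 11.4% × (£1,600.00 − £1,200.00) = £52.80 + 11.4% × £400.00 = £98.40
Social Insurance: 0.7% × £3,520.00 = £24.64
Total: £98.40 + £24.64 = £123.04

£123.04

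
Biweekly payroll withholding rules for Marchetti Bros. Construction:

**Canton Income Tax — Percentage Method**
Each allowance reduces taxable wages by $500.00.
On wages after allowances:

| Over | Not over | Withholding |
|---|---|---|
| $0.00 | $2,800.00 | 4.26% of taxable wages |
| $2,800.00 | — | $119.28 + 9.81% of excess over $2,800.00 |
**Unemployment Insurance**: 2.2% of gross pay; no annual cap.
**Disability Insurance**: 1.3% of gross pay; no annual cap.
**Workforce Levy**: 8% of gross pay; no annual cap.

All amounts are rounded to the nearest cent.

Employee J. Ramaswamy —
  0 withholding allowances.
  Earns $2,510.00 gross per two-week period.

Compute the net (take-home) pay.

Canton Income Tax: taxable = $2,510.00
  4.26% × $2,510.00 = $106.93
Unemployment Insurance: 2.2% × $2,510.00 = $55.22
Disability Insurance: 1.3% × $2,510.00 = $32.63
Workforce Levy: 8% × $2,510.00 = $200.80
Total withheld: $106.93 + $55.22 + $32.63 + $200.80 = $395.58
Net pay: $2,510.00 − $395.58 = $2,114.42

$2,114.42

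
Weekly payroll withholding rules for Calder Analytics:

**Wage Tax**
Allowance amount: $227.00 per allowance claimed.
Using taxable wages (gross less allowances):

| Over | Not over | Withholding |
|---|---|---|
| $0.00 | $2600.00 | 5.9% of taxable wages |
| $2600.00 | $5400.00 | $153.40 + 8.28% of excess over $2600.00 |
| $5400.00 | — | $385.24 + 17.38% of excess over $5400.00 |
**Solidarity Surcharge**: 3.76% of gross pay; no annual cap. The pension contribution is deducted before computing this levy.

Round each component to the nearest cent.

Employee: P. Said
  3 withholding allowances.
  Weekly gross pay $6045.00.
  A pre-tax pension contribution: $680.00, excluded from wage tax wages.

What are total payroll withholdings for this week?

Wage Tax: taxable = $6045.00 − $680.00 − 3×$227.00 = $4684.00
  $153.40 + 8.28% × ($4684.00 − $2600.00) = $153.40 + 8.28% × $2084.00 = $325.96
Solidarity Surcharge: 3.76% × $5365.00 = $201.72
Total: $325.96 + $201.72 = $527.68

$527.68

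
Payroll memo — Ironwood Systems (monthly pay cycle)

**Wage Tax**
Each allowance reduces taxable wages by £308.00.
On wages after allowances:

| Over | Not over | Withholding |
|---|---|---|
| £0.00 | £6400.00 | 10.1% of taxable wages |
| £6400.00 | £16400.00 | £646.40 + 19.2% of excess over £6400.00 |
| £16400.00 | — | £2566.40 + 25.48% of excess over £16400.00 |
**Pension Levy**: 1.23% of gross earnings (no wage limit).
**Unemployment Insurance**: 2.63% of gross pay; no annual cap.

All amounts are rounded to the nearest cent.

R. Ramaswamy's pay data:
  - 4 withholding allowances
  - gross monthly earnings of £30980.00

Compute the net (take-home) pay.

Wage Tax: taxable = £30980.00 − 4×£308.00 = £29748.00
  £2566.40 + 25.48% × (£29748.00 − £16400.00) = £2566.40 + 25.48% × £13348.00 = £5967.47
Pension Levy: 1.23% × £30980.00 = £381.05
Unemployment Insurance: 2.63% × £30980.00 = £814.77
Total withheld: £5967.47 + £381.05 + £814.77 = £7163.29
Net pay: £30980.00 − £7163.29 = £23816.71

£23816.71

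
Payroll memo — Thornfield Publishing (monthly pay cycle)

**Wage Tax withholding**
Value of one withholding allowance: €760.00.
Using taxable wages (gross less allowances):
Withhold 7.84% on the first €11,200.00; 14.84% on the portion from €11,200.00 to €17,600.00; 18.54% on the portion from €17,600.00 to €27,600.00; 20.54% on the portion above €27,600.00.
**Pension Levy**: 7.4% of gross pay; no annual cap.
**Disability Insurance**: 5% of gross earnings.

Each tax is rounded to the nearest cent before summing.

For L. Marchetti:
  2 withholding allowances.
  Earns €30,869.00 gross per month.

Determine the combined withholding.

€7,868.84

Wage Tax: taxable = €30,869.00 − 2×€760.00 = €29,349.00
  €3,681.84 + 20.54% × (€29,349.00 − €27,600.00) = €3,681.84 + 20.54% × €1,749.00 = €4,041.08
Pension Levy: 7.4% × €30,869.00 = €2,284.31
Disability Insurance: 5% × €30,869.00 = €1,543.45
Total: €4,041.08 + €2,284.31 + €1,543.45 = €7,868.84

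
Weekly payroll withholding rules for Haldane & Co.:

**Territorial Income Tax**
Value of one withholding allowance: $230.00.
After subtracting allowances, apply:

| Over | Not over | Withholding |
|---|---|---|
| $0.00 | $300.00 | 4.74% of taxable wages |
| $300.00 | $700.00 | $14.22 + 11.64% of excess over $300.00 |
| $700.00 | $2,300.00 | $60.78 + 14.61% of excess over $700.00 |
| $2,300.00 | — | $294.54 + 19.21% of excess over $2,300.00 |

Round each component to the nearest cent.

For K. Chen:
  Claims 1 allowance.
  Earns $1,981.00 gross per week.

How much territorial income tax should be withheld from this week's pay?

$214.33

Territorial Income Tax: taxable = $1,981.00 − 1×$230.00 = $1,751.00
  $60.78 + 14.61% × ($1,751.00 − $700.00) = $60.78 + 14.61% × $1,051.00 = $214.33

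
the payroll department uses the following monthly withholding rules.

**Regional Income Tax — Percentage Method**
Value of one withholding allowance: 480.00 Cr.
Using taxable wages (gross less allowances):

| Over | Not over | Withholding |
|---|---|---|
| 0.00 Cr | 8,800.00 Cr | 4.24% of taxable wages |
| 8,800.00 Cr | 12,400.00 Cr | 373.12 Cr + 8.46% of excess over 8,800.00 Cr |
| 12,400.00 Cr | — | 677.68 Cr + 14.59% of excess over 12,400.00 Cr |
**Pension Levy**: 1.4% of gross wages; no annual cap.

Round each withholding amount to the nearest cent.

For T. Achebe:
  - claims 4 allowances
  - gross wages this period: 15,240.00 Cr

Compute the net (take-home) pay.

14,214.73 Cr

Regional Income Tax: taxable = 15,240.00 Cr − 4×480.00 Cr = 13,320.00 Cr
  677.68 Cr + 14.59% × (13,320.00 Cr − 12,400.00 Cr) = 677.68 Cr + 14.59% × 920.00 Cr = 811.91 Cr
Pension Levy: 1.4% × 15,240.00 Cr = 213.36 Cr
Total withheld: 811.91 Cr + 213.36 Cr = 1,025.27 Cr
Net pay: 15,240.00 Cr − 1,025.27 Cr = 14,214.73 Cr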